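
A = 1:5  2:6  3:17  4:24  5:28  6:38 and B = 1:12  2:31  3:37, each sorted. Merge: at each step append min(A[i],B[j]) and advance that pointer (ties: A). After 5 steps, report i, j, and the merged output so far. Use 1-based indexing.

i=1 j=1: A[i]=5<=B[j]=12 take 5, i++
i=2 j=1: A[i]=6<=B[j]=12 take 6, i++
i=3 j=1: A[i]=17>B[j]=12 take 12, j++
i=3 j=2: A[i]=17<=B[j]=31 take 17, i++
i=4 j=2: A[i]=24<=B[j]=31 take 24, i++

i=5, j=2, merged so far=[5, 6, 12, 17, 24]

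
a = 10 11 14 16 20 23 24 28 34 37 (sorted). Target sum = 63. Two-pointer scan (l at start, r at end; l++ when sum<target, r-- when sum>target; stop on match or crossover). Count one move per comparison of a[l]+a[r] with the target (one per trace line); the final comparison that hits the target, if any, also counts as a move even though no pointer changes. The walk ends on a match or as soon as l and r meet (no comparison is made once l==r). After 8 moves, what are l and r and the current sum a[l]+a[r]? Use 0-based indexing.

l=0 r=9: 10+37=47 <63, l++
l=1 r=9: 11+37=48 <63, l++
l=2 r=9: 14+37=51 <63, l++
l=3 r=9: 16+37=53 <63, l++
l=4 r=9: 20+37=57 <63, l++
l=5 r=9: 23+37=60 <63, l++
l=6 r=9: 24+37=61 <63, l++
l=7 r=9: 28+37=65 >63, r--

l=7, r=8, sum=62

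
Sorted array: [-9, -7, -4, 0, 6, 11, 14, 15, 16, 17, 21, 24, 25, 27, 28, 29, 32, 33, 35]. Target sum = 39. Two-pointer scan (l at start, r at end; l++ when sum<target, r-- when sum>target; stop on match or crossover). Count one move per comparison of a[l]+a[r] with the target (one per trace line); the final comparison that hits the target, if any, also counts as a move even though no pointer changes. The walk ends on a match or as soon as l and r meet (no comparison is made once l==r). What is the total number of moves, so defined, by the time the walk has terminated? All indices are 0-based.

l=0 r=18: -9+35=26 <39, l++
l=1 r=18: -7+35=28 <39, l++
l=2 r=18: -4+35=31 <39, l++
l=3 r=18: 0+35=35 <39, l++
l=4 r=18: 6+35=41 >39, r--
l=4 r=17: 6+33=39, found

6 moves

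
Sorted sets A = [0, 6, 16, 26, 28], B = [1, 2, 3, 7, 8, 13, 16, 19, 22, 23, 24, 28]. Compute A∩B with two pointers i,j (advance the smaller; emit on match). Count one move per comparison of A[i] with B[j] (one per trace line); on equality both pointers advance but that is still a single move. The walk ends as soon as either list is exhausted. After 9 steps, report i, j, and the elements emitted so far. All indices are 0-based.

[i=0,j=0] 0<1 → i++
[i=1,j=0] 6>1 → j++
[i=1,j=1] 6>2 → j++
[i=1,j=2] 6>3 → j++
[i=1,j=3] 6<7 → i++
[i=2,j=3] 16>7 → j++
[i=2,j=4] 16>8 → j++
[i=2,j=5] 16>13 → j++
[i=2,j=6] 16==16 emit → i++,j++

i=3, j=7, emitted=[16]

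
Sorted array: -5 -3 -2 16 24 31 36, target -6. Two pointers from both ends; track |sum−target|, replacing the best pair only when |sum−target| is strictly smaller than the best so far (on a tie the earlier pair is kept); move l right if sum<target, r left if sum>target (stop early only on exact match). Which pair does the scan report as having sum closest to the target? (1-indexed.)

l=1 r=7: -5+36=31 d=37 *, r--
l=1 r=6: -5+31=26 d=32 *, r--
l=1 r=5: -5+24=19 d=25 *, r--
l=1 r=4: -5+16=11 d=17 *, r--
l=1 r=3: -5+-2=-7 d=1 *, l++
l=2 r=3: -3+-2=-5 d=1, r--

pair (-5, -2) with sum -7 (|Δ|=1)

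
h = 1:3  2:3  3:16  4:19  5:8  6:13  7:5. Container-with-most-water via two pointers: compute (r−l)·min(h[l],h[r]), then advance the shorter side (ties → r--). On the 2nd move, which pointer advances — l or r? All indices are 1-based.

l

l=1 r=7: min(3,5)*6=18 best=18 *, l++
l=2 r=7: min(3,5)*5=15 best=18, l++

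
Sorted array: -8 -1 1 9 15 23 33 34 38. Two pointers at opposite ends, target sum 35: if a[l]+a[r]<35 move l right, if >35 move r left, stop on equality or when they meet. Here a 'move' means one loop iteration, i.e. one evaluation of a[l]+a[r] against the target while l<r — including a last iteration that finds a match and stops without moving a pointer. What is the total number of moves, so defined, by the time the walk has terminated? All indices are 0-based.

l=0 r=8: -8+38=30 <35, l++
l=1 r=8: -1+38=37 >35, r--
l=1 r=7: -1+34=33 <35, l++
l=2 r=7: 1+34=35, found

4 moves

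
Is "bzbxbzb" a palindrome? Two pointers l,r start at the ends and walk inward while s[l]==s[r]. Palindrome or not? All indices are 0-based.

[0,6] 'b'=='b' → l++,r--
[1,5] 'z'=='z' → l++,r--
[2,4] 'b'=='b' → l++,r--

palindrome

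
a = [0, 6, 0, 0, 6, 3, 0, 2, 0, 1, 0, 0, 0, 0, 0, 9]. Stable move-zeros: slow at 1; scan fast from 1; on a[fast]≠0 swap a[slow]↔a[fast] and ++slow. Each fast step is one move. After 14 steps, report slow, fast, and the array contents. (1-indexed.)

slow=6, fast=15, a=[6, 6, 3, 2, 1, 0, 0, 0, 0, 0, 0, 0, 0, 0, 0, 9]

slow=1 fast=1: a[fast]=0, fast++
slow=1 fast=2: a[fast]=6≠0 swap→a[1]=6, slow++,fast++
slow=2 fast=3: a[fast]=0, fast++
slow=2 fast=4: a[fast]=0, fast++
slow=2 fast=5: a[fast]=6≠0 swap→a[2]=6, slow++,fast++
slow=3 fast=6: a[fast]=3≠0 swap→a[3]=3, slow++,fast++
slow=4 fast=7: a[fast]=0, fast++
slow=4 fast=8: a[fast]=2≠0 swap→a[4]=2, slow++,fast++
slow=5 fast=9: a[fast]=0, fast++
slow=5 fast=10: a[fast]=1≠0 swap→a[5]=1, slow++,fast++
slow=6 fast=11: a[fast]=0, fast++
slow=6 fast=12: a[fast]=0, fast++
slow=6 fast=13: a[fast]=0, fast++
slow=6 fast=14: a[fast]=0, fast++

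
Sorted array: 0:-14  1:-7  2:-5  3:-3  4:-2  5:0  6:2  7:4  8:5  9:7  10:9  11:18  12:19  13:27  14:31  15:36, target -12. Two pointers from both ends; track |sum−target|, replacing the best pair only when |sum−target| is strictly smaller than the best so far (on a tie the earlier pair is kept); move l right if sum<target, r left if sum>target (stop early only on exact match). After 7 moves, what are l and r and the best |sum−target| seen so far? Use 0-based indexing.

[0,15] -14+36=22 d=34 * → r--
[0,14] -14+31=17 d=29 * → r--
[0,13] -14+27=13 d=25 * → r--
[0,12] -14+19=5 d=17 * → r--
[0,11] -14+18=4 d=16 * → r--
[0,10] -14+9=-5 d=7 * → r--
[0,9] -14+7=-7 d=5 * → r--

l=0, r=8, best |Δ|=5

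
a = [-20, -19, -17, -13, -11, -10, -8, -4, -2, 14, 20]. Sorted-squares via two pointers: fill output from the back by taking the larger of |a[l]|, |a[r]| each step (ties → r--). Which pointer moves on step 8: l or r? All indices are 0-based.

l=0 r=10: |-20|<=|20| out[10]=400, r--
l=0 r=9: |-20|>|14| out[9]=400, l++
l=1 r=9: |-19|>|14| out[8]=361, l++
l=2 r=9: |-17|>|14| out[7]=289, l++
l=3 r=9: |-13|<=|14| out[6]=196, r--
l=3 r=8: |-13|>|-2| out[5]=169, l++
l=4 r=8: |-11|>|-2| out[4]=121, l++
l=5 r=8: |-10|>|-2| out[3]=100, l++

l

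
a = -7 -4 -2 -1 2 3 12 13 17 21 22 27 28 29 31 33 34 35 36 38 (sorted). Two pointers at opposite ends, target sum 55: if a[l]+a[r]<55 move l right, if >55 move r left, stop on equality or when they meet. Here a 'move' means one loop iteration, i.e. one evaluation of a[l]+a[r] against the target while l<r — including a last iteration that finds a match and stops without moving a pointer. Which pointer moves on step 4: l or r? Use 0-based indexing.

l=0 r=19: -7+38=31 <55, l++
l=1 r=19: -4+38=34 <55, l++
l=2 r=19: -2+38=36 <55, l++
l=3 r=19: -1+38=37 <55, l++

l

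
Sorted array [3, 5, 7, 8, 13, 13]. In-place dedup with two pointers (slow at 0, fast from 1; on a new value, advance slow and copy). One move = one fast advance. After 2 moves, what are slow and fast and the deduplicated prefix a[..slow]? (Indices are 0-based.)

slow=0 fast=1: a[fast]=5≠a[slow]=3 write a[1]=5, slow++,fast++
slow=1 fast=2: a[fast]=7≠a[slow]=5 write a[2]=7, slow++,fast++

slow=2, fast=3, prefix=[3, 5, 7]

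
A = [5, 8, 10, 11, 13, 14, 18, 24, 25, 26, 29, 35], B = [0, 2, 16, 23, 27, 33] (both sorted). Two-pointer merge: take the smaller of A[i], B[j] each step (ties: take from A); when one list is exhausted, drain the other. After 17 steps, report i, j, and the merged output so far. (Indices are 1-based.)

[i=1,j=1] A[i]=5>B[j]=0 take 0 → j++
[i=1,j=2] A[i]=5>B[j]=2 take 2 → j++
[i=1,j=3] A[i]=5<=B[j]=16 take 5 → i++
[i=2,j=3] A[i]=8<=B[j]=16 take 8 → i++
[i=3,j=3] A[i]=10<=B[j]=16 take 10 → i++
[i=4,j=3] A[i]=11<=B[j]=16 take 11 → i++
[i=5,j=3] A[i]=13<=B[j]=16 take 13 → i++
[i=6,j=3] A[i]=14<=B[j]=16 take 14 → i++
[i=7,j=3] A[i]=18>B[j]=16 take 16 → j++
[i=7,j=4] A[i]=18<=B[j]=23 take 18 → i++
[i=8,j=4] A[i]=24>B[j]=23 take 23 → j++
[i=8,j=5] A[i]=24<=B[j]=27 take 24 → i++
[i=9,j=5] A[i]=25<=B[j]=27 take 25 → i++
[i=10,j=5] A[i]=26<=B[j]=27 take 26 → i++
[i=11,j=5] A[i]=29>B[j]=27 take 27 → j++
[i=11,j=6] A[i]=29<=B[j]=33 take 29 → i++
[i=12,j=6] A[i]=35>B[j]=33 take 33 → j++

i=12, j=7, merged so far=[0, 2, 5, 8, 10, 11, 13, 14, 16, 18, 23, 24, 25, 26, 27, 29, 33]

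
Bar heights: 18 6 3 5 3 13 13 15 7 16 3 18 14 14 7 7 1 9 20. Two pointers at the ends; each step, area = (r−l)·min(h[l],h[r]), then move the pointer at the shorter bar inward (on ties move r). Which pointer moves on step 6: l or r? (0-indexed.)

l=0 r=18: min(18,20)*18=324 best=324 *, l++
l=1 r=18: min(6,20)*17=102 best=324, l++
l=2 r=18: min(3,20)*16=48 best=324, l++
l=3 r=18: min(5,20)*15=75 best=324, l++
l=4 r=18: min(3,20)*14=42 best=324, l++
l=5 r=18: min(13,20)*13=169 best=324, l++

l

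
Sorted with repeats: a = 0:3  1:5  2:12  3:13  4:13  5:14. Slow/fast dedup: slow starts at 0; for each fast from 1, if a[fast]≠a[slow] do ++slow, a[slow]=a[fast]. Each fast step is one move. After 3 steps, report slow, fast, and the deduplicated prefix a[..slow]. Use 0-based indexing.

slow=3, fast=4, prefix=[3, 5, 12, 13]

(s=0,f=1) a[fast]=5≠a[slow]=3 write a[1]=5 → slow++,fast++
(s=1,f=2) a[fast]=12≠a[slow]=5 write a[2]=12 → slow++,fast++
(s=2,f=3) a[fast]=13≠a[slow]=12 write a[3]=13 → slow++,fast++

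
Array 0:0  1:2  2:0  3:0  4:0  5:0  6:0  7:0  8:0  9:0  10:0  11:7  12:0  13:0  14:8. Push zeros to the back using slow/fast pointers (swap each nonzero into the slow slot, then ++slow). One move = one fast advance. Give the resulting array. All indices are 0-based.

[2, 7, 8, 0, 0, 0, 0, 0, 0, 0, 0, 0, 0, 0, 0]

(s=0,f=0) a[fast]=0 → fast++
(s=0,f=1) a[fast]=2≠0 swap→a[0]=2 → slow++,fast++
(s=1,f=2) a[fast]=0 → fast++
(s=1,f=3) a[fast]=0 → fast++
(s=1,f=4) a[fast]=0 → fast++
(s=1,f=5) a[fast]=0 → fast++
(s=1,f=6) a[fast]=0 → fast++
(s=1,f=7) a[fast]=0 → fast++
(s=1,f=8) a[fast]=0 → fast++
(s=1,f=9) a[fast]=0 → fast++
(s=1,f=10) a[fast]=0 → fast++
(s=1,f=11) a[fast]=7≠0 swap→a[1]=7 → slow++,fast++
(s=2,f=12) a[fast]=0 → fast++
(s=2,f=13) a[fast]=0 → fast++
(s=2,f=14) a[fast]=8≠0 swap→a[2]=8 → slow++,fast++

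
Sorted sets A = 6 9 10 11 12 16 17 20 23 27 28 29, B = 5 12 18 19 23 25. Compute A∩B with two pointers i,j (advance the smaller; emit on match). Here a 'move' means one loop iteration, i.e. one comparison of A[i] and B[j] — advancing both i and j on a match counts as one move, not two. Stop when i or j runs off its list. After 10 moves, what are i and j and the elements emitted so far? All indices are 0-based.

i=7, j=4, emitted=[12]

i=0 j=0: 6>5, j++
i=0 j=1: 6<12, i++
i=1 j=1: 9<12, i++
i=2 j=1: 10<12, i++
i=3 j=1: 11<12, i++
i=4 j=1: 12==12 emit, i++,j++
i=5 j=2: 16<18, i++
i=6 j=2: 17<18, i++
i=7 j=2: 20>18, j++
i=7 j=3: 20>19, j++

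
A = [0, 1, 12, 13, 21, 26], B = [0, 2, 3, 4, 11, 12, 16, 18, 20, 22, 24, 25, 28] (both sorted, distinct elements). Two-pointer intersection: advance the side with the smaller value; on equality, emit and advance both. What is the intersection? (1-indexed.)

intersection = [0, 12]

[i=1,j=1] 0==0 emit → i++,j++
[i=2,j=2] 1<2 → i++
[i=3,j=2] 12>2 → j++
[i=3,j=3] 12>3 → j++
[i=3,j=4] 12>4 → j++
[i=3,j=5] 12>11 → j++
[i=3,j=6] 12==12 emit → i++,j++
[i=4,j=7] 13<16 → i++
[i=5,j=7] 21>16 → j++
[i=5,j=8] 21>18 → j++
[i=5,j=9] 21>20 → j++
[i=5,j=10] 21<22 → i++
[i=6,j=10] 26>22 → j++
[i=6,j=11] 26>24 → j++
[i=6,j=12] 26>25 → j++
[i=6,j=13] 26<28 → i++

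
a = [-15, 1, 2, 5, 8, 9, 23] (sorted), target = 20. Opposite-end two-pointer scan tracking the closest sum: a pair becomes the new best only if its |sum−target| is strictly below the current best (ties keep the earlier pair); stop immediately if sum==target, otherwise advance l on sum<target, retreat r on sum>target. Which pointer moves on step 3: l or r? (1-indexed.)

l=1 r=7: -15+23=8 d=12 *, l++
l=2 r=7: 1+23=24 d=4 *, r--
l=2 r=6: 1+9=10 d=10, l++

l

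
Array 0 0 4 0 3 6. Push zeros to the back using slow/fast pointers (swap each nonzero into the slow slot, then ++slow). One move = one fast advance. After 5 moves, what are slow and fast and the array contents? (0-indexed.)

slow=2, fast=5, a=[4, 3, 0, 0, 0, 6]

slow=0 fast=0: a[fast]=0, fast++
slow=0 fast=1: a[fast]=0, fast++
slow=0 fast=2: a[fast]=4≠0 swap→a[0]=4, slow++,fast++
slow=1 fast=3: a[fast]=0, fast++
slow=1 fast=4: a[fast]=3≠0 swap→a[1]=3, slow++,fast++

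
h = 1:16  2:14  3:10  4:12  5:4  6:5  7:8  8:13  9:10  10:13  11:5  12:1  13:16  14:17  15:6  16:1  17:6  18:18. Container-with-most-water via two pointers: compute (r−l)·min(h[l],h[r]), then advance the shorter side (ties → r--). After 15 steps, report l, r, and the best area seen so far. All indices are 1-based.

l=16, r=18, best area=272

l=1 r=18: min(16,18)*17=272 best=272 *, l++
l=2 r=18: min(14,18)*16=224 best=272, l++
l=3 r=18: min(10,18)*15=150 best=272, l++
l=4 r=18: min(12,18)*14=168 best=272, l++
l=5 r=18: min(4,18)*13=52 best=272, l++
l=6 r=18: min(5,18)*12=60 best=272, l++
l=7 r=18: min(8,18)*11=88 best=272, l++
l=8 r=18: min(13,18)*10=130 best=272, l++
l=9 r=18: min(10,18)*9=90 best=272, l++
l=10 r=18: min(13,18)*8=104 best=272, l++
l=11 r=18: min(5,18)*7=35 best=272, l++
l=12 r=18: min(1,18)*6=6 best=272, l++
l=13 r=18: min(16,18)*5=80 best=272, l++
l=14 r=18: min(17,18)*4=68 best=272, l++
l=15 r=18: min(6,18)*3=18 best=272, l++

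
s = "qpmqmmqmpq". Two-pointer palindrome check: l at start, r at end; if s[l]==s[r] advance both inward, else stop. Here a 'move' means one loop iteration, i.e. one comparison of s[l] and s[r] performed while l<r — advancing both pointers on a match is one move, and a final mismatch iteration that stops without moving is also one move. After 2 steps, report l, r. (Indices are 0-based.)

l=2, r=7

l=0 r=9: 'q'=='q', l++,r--
l=1 r=8: 'p'=='p', l++,r--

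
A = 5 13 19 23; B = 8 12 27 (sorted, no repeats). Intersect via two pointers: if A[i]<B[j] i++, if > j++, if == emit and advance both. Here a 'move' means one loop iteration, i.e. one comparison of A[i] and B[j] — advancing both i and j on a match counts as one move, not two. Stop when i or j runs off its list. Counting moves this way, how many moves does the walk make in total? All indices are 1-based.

i=1 j=1: 5<8, i++
i=2 j=1: 13>8, j++
i=2 j=2: 13>12, j++
i=2 j=3: 13<27, i++
i=3 j=3: 19<27, i++
i=4 j=3: 23<27, i++

6 moves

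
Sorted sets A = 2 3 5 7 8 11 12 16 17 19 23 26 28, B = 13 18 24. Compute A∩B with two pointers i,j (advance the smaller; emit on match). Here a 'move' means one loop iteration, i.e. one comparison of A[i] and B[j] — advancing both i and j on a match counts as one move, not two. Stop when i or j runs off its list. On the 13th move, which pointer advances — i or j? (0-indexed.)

i

[i=0,j=0] 2<13 → i++
[i=1,j=0] 3<13 → i++
[i=2,j=0] 5<13 → i++
[i=3,j=0] 7<13 → i++
[i=4,j=0] 8<13 → i++
[i=5,j=0] 11<13 → i++
[i=6,j=0] 12<13 → i++
[i=7,j=0] 16>13 → j++
[i=7,j=1] 16<18 → i++
[i=8,j=1] 17<18 → i++
[i=9,j=1] 19>18 → j++
[i=9,j=2] 19<24 → i++
[i=10,j=2] 23<24 → i++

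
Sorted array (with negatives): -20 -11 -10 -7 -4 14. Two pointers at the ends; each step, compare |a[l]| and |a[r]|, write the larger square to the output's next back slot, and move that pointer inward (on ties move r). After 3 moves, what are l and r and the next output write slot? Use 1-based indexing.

l=3, r=5, next write slot=3

l=1 r=6: |-20|>|14| out[6]=400, l++
l=2 r=6: |-11|<=|14| out[5]=196, r--
l=2 r=5: |-11|>|-4| out[4]=121, l++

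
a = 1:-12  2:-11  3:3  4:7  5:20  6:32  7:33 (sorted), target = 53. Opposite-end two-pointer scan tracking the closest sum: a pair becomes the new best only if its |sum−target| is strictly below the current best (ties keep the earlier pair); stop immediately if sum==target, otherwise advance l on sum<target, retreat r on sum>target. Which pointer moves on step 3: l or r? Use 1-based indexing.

l

l=1 r=7: -12+33=21 d=32 *, l++
l=2 r=7: -11+33=22 d=31 *, l++
l=3 r=7: 3+33=36 d=17 *, l++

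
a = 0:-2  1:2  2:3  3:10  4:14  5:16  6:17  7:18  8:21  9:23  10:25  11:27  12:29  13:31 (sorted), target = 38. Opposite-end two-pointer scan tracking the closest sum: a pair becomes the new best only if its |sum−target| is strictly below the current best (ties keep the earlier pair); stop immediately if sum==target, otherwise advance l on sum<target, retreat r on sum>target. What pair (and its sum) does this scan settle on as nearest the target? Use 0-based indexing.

[0,13] -2+31=29 d=9 * → l++
[1,13] 2+31=33 d=5 * → l++
[2,13] 3+31=34 d=4 * → l++
[3,13] 10+31=41 d=3 * → r--
[3,12] 10+29=39 d=1 * → r--
[3,11] 10+27=37 d=1 → l++
[4,11] 14+27=41 d=3 → r--
[4,10] 14+25=39 d=1 → r--
[4,9] 14+23=37 d=1 → l++
[5,9] 16+23=39 d=1 → r--
[5,8] 16+21=37 d=1 → l++
[6,8] 17+21=38 d=0 * → stop

pair (17, 21) with sum 38 (|Δ|=0)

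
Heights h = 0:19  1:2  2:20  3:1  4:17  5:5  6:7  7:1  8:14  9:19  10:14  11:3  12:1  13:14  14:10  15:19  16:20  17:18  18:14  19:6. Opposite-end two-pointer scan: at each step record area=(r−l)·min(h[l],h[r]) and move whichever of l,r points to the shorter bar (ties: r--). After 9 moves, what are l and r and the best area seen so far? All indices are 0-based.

l=0 r=19: min(19,6)*19=114 best=114 *, r--
l=0 r=18: min(19,14)*18=252 best=252 *, r--
l=0 r=17: min(19,18)*17=306 best=306 *, r--
l=0 r=16: min(19,20)*16=304 best=306, l++
l=1 r=16: min(2,20)*15=30 best=306, l++
l=2 r=16: min(20,20)*14=280 best=306, r--
l=2 r=15: min(20,19)*13=247 best=306, r--
l=2 r=14: min(20,10)*12=120 best=306, r--
l=2 r=13: min(20,14)*11=154 best=306, r--

l=2, r=12, best area=306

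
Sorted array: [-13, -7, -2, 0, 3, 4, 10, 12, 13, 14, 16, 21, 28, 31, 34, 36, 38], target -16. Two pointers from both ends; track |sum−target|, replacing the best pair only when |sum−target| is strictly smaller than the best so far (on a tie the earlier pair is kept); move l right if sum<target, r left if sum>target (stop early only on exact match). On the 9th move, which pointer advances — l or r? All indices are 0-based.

r

l=0 r=16: -13+38=25 d=41 *, r--
l=0 r=15: -13+36=23 d=39 *, r--
l=0 r=14: -13+34=21 d=37 *, r--
l=0 r=13: -13+31=18 d=34 *, r--
l=0 r=12: -13+28=15 d=31 *, r--
l=0 r=11: -13+21=8 d=24 *, r--
l=0 r=10: -13+16=3 d=19 *, r--
l=0 r=9: -13+14=1 d=17 *, r--
l=0 r=8: -13+13=0 d=16 *, r--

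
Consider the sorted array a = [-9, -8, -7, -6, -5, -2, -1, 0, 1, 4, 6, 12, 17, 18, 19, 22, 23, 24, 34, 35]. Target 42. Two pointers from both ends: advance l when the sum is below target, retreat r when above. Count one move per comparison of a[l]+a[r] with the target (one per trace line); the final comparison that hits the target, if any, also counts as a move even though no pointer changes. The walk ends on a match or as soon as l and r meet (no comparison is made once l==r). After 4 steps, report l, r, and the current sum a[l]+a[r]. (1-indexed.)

[1,20] -9+35=26 <42 → l++
[2,20] -8+35=27 <42 → l++
[3,20] -7+35=28 <42 → l++
[4,20] -6+35=29 <42 → l++

l=5, r=20, sum=30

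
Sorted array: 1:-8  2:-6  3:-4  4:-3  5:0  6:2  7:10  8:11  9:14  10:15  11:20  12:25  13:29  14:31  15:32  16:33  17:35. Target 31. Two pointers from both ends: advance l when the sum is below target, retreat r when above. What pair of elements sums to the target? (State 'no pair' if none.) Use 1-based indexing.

(-4, 35)

[1,17] -8+35=27 <31 → l++
[2,17] -6+35=29 <31 → l++
[3,17] -4+35=31 → found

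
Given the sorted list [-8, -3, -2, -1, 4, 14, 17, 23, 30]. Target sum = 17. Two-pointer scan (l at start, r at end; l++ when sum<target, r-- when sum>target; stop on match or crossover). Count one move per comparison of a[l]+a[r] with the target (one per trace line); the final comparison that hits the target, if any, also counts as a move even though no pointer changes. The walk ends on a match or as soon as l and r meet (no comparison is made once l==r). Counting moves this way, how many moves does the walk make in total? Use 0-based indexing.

8 moves

l=0 r=8: -8+30=22 >17, r--
l=0 r=7: -8+23=15 <17, l++
l=1 r=7: -3+23=20 >17, r--
l=1 r=6: -3+17=14 <17, l++
l=2 r=6: -2+17=15 <17, l++
l=3 r=6: -1+17=16 <17, l++
l=4 r=6: 4+17=21 >17, r--
l=4 r=5: 4+14=18 >17, r--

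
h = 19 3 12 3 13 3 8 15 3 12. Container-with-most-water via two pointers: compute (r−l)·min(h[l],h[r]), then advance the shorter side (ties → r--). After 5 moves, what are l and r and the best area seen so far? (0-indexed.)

l=0, r=4, best area=108

l=0 r=9: min(19,12)*9=108 best=108 *, r--
l=0 r=8: min(19,3)*8=24 best=108, r--
l=0 r=7: min(19,15)*7=105 best=108, r--
l=0 r=6: min(19,8)*6=48 best=108, r--
l=0 r=5: min(19,3)*5=15 best=108, r--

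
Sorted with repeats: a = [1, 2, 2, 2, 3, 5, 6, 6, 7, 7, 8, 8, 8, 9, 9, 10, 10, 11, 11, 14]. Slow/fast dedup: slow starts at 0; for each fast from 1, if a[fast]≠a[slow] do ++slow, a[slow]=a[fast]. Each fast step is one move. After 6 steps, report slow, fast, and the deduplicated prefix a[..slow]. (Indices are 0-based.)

(s=0,f=1) a[fast]=2≠a[slow]=1 write a[1]=2 → slow++,fast++
(s=1,f=2) a[fast]=2=a[slow] dup → fast++
(s=1,f=3) a[fast]=2=a[slow] dup → fast++
(s=1,f=4) a[fast]=3≠a[slow]=2 write a[2]=3 → slow++,fast++
(s=2,f=5) a[fast]=5≠a[slow]=3 write a[3]=5 → slow++,fast++
(s=3,f=6) a[fast]=6≠a[slow]=5 write a[4]=6 → slow++,fast++

slow=4, fast=7, prefix=[1, 2, 3, 5, 6]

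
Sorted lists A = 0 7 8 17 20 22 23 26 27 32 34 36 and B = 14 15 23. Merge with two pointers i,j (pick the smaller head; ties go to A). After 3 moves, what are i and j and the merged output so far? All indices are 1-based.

i=1 j=1: A[i]=0<=B[j]=14 take 0, i++
i=2 j=1: A[i]=7<=B[j]=14 take 7, i++
i=3 j=1: A[i]=8<=B[j]=14 take 8, i++

i=4, j=1, merged so far=[0, 7, 8]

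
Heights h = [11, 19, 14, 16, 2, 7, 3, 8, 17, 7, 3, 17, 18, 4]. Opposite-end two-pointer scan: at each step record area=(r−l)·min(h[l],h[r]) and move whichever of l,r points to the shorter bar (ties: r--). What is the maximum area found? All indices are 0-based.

l=0 r=13: min(11,4)*13=52 best=52 *, r--
l=0 r=12: min(11,18)*12=132 best=132 *, l++
l=1 r=12: min(19,18)*11=198 best=198 *, r--
l=1 r=11: min(19,17)*10=170 best=198, r--
l=1 r=10: min(19,3)*9=27 best=198, r--
l=1 r=9: min(19,7)*8=56 best=198, r--
l=1 r=8: min(19,17)*7=119 best=198, r--
l=1 r=7: min(19,8)*6=48 best=198, r--
l=1 r=6: min(19,3)*5=15 best=198, r--
l=1 r=5: min(19,7)*4=28 best=198, r--
l=1 r=4: min(19,2)*3=6 best=198, r--
l=1 r=3: min(19,16)*2=32 best=198, r--
l=1 r=2: min(19,14)*1=14 best=198, r--

max area = 198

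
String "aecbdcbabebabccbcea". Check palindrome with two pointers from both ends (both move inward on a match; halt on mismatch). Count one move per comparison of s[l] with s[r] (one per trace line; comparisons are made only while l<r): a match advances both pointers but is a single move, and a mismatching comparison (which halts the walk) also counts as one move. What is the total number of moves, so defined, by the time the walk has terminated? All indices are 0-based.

5 moves

l=0 r=18: 'a'=='a', l++,r--
l=1 r=17: 'e'=='e', l++,r--
l=2 r=16: 'c'=='c', l++,r--
l=3 r=15: 'b'=='b', l++,r--
l=4 r=14: 'd'!='c', stop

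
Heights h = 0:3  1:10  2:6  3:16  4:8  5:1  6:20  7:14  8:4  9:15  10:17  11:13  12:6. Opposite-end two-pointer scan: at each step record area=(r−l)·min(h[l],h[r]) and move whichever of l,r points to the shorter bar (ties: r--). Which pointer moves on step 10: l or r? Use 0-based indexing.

r

l=0 r=12: min(3,6)*12=36 best=36 *, l++
l=1 r=12: min(10,6)*11=66 best=66 *, r--
l=1 r=11: min(10,13)*10=100 best=100 *, l++
l=2 r=11: min(6,13)*9=54 best=100, l++
l=3 r=11: min(16,13)*8=104 best=104 *, r--
l=3 r=10: min(16,17)*7=112 best=112 *, l++
l=4 r=10: min(8,17)*6=48 best=112, l++
l=5 r=10: min(1,17)*5=5 best=112, l++
l=6 r=10: min(20,17)*4=68 best=112, r--
l=6 r=9: min(20,15)*3=45 best=112, r--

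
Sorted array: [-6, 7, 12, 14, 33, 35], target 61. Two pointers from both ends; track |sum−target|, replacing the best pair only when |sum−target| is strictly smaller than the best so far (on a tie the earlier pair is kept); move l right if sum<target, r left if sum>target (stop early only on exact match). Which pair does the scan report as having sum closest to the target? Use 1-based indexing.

l=1 r=6: -6+35=29 d=32 *, l++
l=2 r=6: 7+35=42 d=19 *, l++
l=3 r=6: 12+35=47 d=14 *, l++
l=4 r=6: 14+35=49 d=12 *, l++
l=5 r=6: 33+35=68 d=7 *, r--

pair (33, 35) with sum 68 (|Δ|=7)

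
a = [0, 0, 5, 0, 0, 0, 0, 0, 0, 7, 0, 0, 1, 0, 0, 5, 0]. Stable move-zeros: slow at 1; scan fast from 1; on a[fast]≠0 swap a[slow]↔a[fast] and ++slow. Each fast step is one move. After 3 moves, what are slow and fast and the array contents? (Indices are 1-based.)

slow=2, fast=4, a=[5, 0, 0, 0, 0, 0, 0, 0, 0, 7, 0, 0, 1, 0, 0, 5, 0]

slow=1 fast=1: a[fast]=0, fast++
slow=1 fast=2: a[fast]=0, fast++
slow=1 fast=3: a[fast]=5≠0 swap→a[1]=5, slow++,fast++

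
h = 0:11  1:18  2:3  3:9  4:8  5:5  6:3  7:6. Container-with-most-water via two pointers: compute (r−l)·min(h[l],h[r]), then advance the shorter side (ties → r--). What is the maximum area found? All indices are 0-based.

max area = 42

l=0 r=7: min(11,6)*7=42 best=42 *, r--
l=0 r=6: min(11,3)*6=18 best=42, r--
l=0 r=5: min(11,5)*5=25 best=42, r--
l=0 r=4: min(11,8)*4=32 best=42, r--
l=0 r=3: min(11,9)*3=27 best=42, r--
l=0 r=2: min(11,3)*2=6 best=42, r--
l=0 r=1: min(11,18)*1=11 best=42, l++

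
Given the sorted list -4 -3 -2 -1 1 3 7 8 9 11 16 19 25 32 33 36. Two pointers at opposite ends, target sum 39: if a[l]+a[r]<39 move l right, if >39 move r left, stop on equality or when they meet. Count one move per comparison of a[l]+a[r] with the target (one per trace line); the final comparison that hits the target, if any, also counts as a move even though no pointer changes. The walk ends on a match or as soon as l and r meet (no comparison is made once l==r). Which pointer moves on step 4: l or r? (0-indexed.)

l=0 r=15: -4+36=32 <39, l++
l=1 r=15: -3+36=33 <39, l++
l=2 r=15: -2+36=34 <39, l++
l=3 r=15: -1+36=35 <39, l++

l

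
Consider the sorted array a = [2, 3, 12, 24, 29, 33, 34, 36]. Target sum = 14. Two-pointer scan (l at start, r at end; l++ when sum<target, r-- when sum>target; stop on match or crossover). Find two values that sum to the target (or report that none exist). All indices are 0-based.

l=0 r=7: 2+36=38 >14, r--
l=0 r=6: 2+34=36 >14, r--
l=0 r=5: 2+33=35 >14, r--
l=0 r=4: 2+29=31 >14, r--
l=0 r=3: 2+24=26 >14, r--
l=0 r=2: 2+12=14, found

(2, 12)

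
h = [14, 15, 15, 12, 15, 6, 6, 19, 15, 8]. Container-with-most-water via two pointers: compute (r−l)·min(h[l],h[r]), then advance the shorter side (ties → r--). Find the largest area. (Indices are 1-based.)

max area = 112

l=1 r=10: min(14,8)*9=72 best=72 *, r--
l=1 r=9: min(14,15)*8=112 best=112 *, l++
l=2 r=9: min(15,15)*7=105 best=112, r--
l=2 r=8: min(15,19)*6=90 best=112, l++
l=3 r=8: min(15,19)*5=75 best=112, l++
l=4 r=8: min(12,19)*4=48 best=112, l++
l=5 r=8: min(15,19)*3=45 best=112, l++
l=6 r=8: min(6,19)*2=12 best=112, l++
l=7 r=8: min(6,19)*1=6 best=112, l++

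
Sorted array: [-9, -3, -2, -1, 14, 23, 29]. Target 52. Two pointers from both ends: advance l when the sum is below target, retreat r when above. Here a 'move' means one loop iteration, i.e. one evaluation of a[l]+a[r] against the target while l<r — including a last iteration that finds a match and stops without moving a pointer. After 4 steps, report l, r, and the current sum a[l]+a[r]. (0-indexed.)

l=4, r=6, sum=43

l=0 r=6: -9+29=20 <52, l++
l=1 r=6: -3+29=26 <52, l++
l=2 r=6: -2+29=27 <52, l++
l=3 r=6: -1+29=28 <52, l++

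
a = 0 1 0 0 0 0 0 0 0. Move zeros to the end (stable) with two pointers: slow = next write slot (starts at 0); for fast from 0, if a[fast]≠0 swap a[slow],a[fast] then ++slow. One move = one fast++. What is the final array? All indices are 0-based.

[1, 0, 0, 0, 0, 0, 0, 0, 0]

slow=0 fast=0: a[fast]=0, fast++
slow=0 fast=1: a[fast]=1≠0 swap→a[0]=1, slow++,fast++
slow=1 fast=2: a[fast]=0, fast++
slow=1 fast=3: a[fast]=0, fast++
slow=1 fast=4: a[fast]=0, fast++
slow=1 fast=5: a[fast]=0, fast++
slow=1 fast=6: a[fast]=0, fast++
slow=1 fast=7: a[fast]=0, fast++
slow=1 fast=8: a[fast]=0, fast++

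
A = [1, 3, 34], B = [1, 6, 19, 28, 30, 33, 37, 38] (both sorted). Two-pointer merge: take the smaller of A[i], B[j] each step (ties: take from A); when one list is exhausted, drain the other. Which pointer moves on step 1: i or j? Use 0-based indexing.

i

[i=0,j=0] A[i]=1<=B[j]=1 take 1 → i++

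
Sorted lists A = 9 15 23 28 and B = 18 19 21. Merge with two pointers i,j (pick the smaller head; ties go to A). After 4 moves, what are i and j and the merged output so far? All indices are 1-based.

i=3, j=3, merged so far=[9, 15, 18, 19]

[i=1,j=1] A[i]=9<=B[j]=18 take 9 → i++
[i=2,j=1] A[i]=15<=B[j]=18 take 15 → i++
[i=3,j=1] A[i]=23>B[j]=18 take 18 → j++
[i=3,j=2] A[i]=23>B[j]=19 take 19 → j++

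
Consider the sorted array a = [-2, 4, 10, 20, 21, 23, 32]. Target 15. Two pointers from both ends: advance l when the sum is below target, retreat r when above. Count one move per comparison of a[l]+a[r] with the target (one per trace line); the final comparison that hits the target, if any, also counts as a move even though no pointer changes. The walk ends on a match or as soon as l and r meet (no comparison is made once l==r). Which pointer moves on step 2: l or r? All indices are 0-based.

[0,6] -2+32=30 >15 → r--
[0,5] -2+23=21 >15 → r--

r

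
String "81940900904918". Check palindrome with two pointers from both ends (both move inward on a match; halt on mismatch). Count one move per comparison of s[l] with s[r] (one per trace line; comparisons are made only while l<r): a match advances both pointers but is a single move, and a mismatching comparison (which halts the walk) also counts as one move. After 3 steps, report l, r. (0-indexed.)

l=3, r=10

[0,13] '8'=='8' → l++,r--
[1,12] '1'=='1' → l++,r--
[2,11] '9'=='9' → l++,r--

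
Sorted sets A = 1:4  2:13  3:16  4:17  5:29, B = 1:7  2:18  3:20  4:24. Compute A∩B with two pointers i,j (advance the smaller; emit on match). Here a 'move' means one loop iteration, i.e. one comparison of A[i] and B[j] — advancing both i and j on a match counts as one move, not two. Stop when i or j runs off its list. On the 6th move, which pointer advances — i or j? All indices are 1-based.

[i=1,j=1] 4<7 → i++
[i=2,j=1] 13>7 → j++
[i=2,j=2] 13<18 → i++
[i=3,j=2] 16<18 → i++
[i=4,j=2] 17<18 → i++
[i=5,j=2] 29>18 → j++

j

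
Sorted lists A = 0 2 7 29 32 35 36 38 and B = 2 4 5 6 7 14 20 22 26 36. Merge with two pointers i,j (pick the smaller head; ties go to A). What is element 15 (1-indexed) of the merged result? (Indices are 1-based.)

merged[15] = 35

[i=1,j=1] A[i]=0<=B[j]=2 take 0 → i++
[i=2,j=1] A[i]=2<=B[j]=2 take 2 → i++
[i=3,j=1] A[i]=7>B[j]=2 take 2 → j++
[i=3,j=2] A[i]=7>B[j]=4 take 4 → j++
[i=3,j=3] A[i]=7>B[j]=5 take 5 → j++
[i=3,j=4] A[i]=7>B[j]=6 take 6 → j++
[i=3,j=5] A[i]=7<=B[j]=7 take 7 → i++
[i=4,j=5] A[i]=29>B[j]=7 take 7 → j++
[i=4,j=6] A[i]=29>B[j]=14 take 14 → j++
[i=4,j=7] A[i]=29>B[j]=20 take 20 → j++
[i=4,j=8] A[i]=29>B[j]=22 take 22 → j++
[i=4,j=9] A[i]=29>B[j]=26 take 26 → j++
[i=4,j=10] A[i]=29<=B[j]=36 take 29 → i++
[i=5,j=10] A[i]=32<=B[j]=36 take 32 → i++
[i=6,j=10] A[i]=35<=B[j]=36 take 35 → i++
[i=7,j=10] A[i]=36<=B[j]=36 take 36 → i++
[i=8,j=10] A[i]=38>B[j]=36 take 36 → j++
[i=8,j=11] B done, take A[i]=38 → i++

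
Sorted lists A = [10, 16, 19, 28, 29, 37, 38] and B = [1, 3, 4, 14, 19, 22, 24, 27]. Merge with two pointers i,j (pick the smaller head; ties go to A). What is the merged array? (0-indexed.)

[i=0,j=0] A[i]=10>B[j]=1 take 1 → j++
[i=0,j=1] A[i]=10>B[j]=3 take 3 → j++
[i=0,j=2] A[i]=10>B[j]=4 take 4 → j++
[i=0,j=3] A[i]=10<=B[j]=14 take 10 → i++
[i=1,j=3] A[i]=16>B[j]=14 take 14 → j++
[i=1,j=4] A[i]=16<=B[j]=19 take 16 → i++
[i=2,j=4] A[i]=19<=B[j]=19 take 19 → i++
[i=3,j=4] A[i]=28>B[j]=19 take 19 → j++
[i=3,j=5] A[i]=28>B[j]=22 take 22 → j++
[i=3,j=6] A[i]=28>B[j]=24 take 24 → j++
[i=3,j=7] A[i]=28>B[j]=27 take 27 → j++
[i=3,j=8] B done, take A[i]=28 → i++
[i=4,j=8] B done, take A[i]=29 → i++
[i=5,j=8] B done, take A[i]=37 → i++
[i=6,j=8] B done, take A[i]=38 → i++

[1, 3, 4, 10, 14, 16, 19, 19, 22, 24, 27, 28, 29, 37, 38]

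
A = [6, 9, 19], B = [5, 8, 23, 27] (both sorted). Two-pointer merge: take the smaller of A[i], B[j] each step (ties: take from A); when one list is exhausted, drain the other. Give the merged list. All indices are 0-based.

i=0 j=0: A[i]=6>B[j]=5 take 5, j++
i=0 j=1: A[i]=6<=B[j]=8 take 6, i++
i=1 j=1: A[i]=9>B[j]=8 take 8, j++
i=1 j=2: A[i]=9<=B[j]=23 take 9, i++
i=2 j=2: A[i]=19<=B[j]=23 take 19, i++
i=3 j=2: A done, take B[j]=23, j++
i=3 j=3: A done, take B[j]=27, j++

[5, 6, 8, 9, 19, 23, 27]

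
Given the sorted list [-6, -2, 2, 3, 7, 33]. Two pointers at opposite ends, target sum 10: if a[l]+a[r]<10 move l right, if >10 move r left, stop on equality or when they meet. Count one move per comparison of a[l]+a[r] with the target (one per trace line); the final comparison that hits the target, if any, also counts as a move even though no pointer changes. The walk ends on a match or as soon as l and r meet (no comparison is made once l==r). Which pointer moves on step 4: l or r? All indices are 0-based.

l

[0,5] -6+33=27 >10 → r--
[0,4] -6+7=1 <10 → l++
[1,4] -2+7=5 <10 → l++
[2,4] 2+7=9 <10 → l++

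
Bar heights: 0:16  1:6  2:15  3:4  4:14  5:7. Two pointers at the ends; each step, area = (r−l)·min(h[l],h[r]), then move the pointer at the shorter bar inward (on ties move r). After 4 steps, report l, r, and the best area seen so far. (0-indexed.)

l=0, r=1, best area=56

[0,5] min(16,7)*5=35 best=35 * → r--
[0,4] min(16,14)*4=56 best=56 * → r--
[0,3] min(16,4)*3=12 best=56 → r--
[0,2] min(16,15)*2=30 best=56 → r--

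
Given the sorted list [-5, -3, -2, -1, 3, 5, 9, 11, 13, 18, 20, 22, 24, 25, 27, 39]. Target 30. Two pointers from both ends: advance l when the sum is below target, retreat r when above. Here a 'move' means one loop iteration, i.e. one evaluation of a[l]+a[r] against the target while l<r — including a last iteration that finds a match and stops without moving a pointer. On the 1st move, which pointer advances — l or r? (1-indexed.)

l=1 r=16: -5+39=34 >30, r--

r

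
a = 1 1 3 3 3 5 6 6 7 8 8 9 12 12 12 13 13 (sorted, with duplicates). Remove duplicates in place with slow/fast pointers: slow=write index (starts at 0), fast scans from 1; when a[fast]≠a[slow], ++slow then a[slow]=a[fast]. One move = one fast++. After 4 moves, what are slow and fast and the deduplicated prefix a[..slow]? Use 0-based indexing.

slow=0 fast=1: a[fast]=1=a[slow] dup, fast++
slow=0 fast=2: a[fast]=3≠a[slow]=1 write a[1]=3, slow++,fast++
slow=1 fast=3: a[fast]=3=a[slow] dup, fast++
slow=1 fast=4: a[fast]=3=a[slow] dup, fast++

slow=1, fast=5, prefix=[1, 3]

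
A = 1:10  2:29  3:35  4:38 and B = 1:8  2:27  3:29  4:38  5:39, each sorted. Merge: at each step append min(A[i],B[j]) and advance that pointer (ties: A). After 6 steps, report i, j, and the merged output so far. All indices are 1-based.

[i=1,j=1] A[i]=10>B[j]=8 take 8 → j++
[i=1,j=2] A[i]=10<=B[j]=27 take 10 → i++
[i=2,j=2] A[i]=29>B[j]=27 take 27 → j++
[i=2,j=3] A[i]=29<=B[j]=29 take 29 → i++
[i=3,j=3] A[i]=35>B[j]=29 take 29 → j++
[i=3,j=4] A[i]=35<=B[j]=38 take 35 → i++

i=4, j=4, merged so far=[8, 10, 27, 29, 29, 35]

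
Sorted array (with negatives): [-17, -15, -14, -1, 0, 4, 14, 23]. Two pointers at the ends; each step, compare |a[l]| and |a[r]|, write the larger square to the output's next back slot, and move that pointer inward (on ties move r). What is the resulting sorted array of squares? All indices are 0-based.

[0, 1, 16, 196, 196, 225, 289, 529]

l=0 r=7: |-17|<=|23| out[7]=529, r--
l=0 r=6: |-17|>|14| out[6]=289, l++
l=1 r=6: |-15|>|14| out[5]=225, l++
l=2 r=6: |-14|<=|14| out[4]=196, r--
l=2 r=5: |-14|>|4| out[3]=196, l++
l=3 r=5: |-1|<=|4| out[2]=16, r--
l=3 r=4: |-1|>|0| out[1]=1, l++
l=4 r=4: |0|<=|0| out[0]=0, r--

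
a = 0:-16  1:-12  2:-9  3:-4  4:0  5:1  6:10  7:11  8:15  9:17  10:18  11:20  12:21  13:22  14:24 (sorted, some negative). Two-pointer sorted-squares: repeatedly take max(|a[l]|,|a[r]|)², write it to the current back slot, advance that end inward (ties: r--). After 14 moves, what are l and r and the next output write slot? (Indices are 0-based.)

[0,14] |-16|<=|24| out[14]=576 → r--
[0,13] |-16|<=|22| out[13]=484 → r--
[0,12] |-16|<=|21| out[12]=441 → r--
[0,11] |-16|<=|20| out[11]=400 → r--
[0,10] |-16|<=|18| out[10]=324 → r--
[0,9] |-16|<=|17| out[9]=289 → r--
[0,8] |-16|>|15| out[8]=256 → l++
[1,8] |-12|<=|15| out[7]=225 → r--
[1,7] |-12|>|11| out[6]=144 → l++
[2,7] |-9|<=|11| out[5]=121 → r--
[2,6] |-9|<=|10| out[4]=100 → r--
[2,5] |-9|>|1| out[3]=81 → l++
[3,5] |-4|>|1| out[2]=16 → l++
[4,5] |0|<=|1| out[1]=1 → r--

l=4, r=4, next write slot=0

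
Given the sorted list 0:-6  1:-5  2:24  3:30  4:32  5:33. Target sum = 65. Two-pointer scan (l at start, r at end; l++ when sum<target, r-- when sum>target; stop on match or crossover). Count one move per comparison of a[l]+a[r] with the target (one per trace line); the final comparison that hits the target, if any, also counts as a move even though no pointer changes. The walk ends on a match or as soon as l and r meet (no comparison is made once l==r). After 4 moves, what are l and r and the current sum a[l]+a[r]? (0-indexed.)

[0,5] -6+33=27 <65 → l++
[1,5] -5+33=28 <65 → l++
[2,5] 24+33=57 <65 → l++
[3,5] 30+33=63 <65 → l++

l=4, r=5, sum=65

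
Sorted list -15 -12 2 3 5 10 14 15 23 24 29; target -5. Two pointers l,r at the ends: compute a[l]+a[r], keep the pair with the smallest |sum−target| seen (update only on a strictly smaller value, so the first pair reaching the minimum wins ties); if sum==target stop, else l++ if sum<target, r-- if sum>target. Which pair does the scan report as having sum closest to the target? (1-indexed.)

l=1 r=11: -15+29=14 d=19 *, r--
l=1 r=10: -15+24=9 d=14 *, r--
l=1 r=9: -15+23=8 d=13 *, r--
l=1 r=8: -15+15=0 d=5 *, r--
l=1 r=7: -15+14=-1 d=4 *, r--
l=1 r=6: -15+10=-5 d=0 *, stop

pair (-15, 10) with sum -5 (|Δ|=0)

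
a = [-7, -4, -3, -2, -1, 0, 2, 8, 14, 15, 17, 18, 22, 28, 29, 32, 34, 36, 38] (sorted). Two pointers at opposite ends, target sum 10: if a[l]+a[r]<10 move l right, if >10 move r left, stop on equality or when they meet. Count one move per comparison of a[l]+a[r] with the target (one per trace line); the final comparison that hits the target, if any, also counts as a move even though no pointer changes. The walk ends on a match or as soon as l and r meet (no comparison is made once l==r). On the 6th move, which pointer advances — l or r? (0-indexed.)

l=0 r=18: -7+38=31 >10, r--
l=0 r=17: -7+36=29 >10, r--
l=0 r=16: -7+34=27 >10, r--
l=0 r=15: -7+32=25 >10, r--
l=0 r=14: -7+29=22 >10, r--
l=0 r=13: -7+28=21 >10, r--

r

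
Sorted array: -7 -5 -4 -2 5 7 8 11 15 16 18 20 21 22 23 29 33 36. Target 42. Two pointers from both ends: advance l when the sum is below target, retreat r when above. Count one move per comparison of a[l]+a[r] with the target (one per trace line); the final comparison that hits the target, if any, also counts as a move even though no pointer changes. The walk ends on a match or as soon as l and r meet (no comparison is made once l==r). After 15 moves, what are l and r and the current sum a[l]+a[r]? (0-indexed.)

l=0 r=17: -7+36=29 <42, l++
l=1 r=17: -5+36=31 <42, l++
l=2 r=17: -4+36=32 <42, l++
l=3 r=17: -2+36=34 <42, l++
l=4 r=17: 5+36=41 <42, l++
l=5 r=17: 7+36=43 >42, r--
l=5 r=16: 7+33=40 <42, l++
l=6 r=16: 8+33=41 <42, l++
l=7 r=16: 11+33=44 >42, r--
l=7 r=15: 11+29=40 <42, l++
l=8 r=15: 15+29=44 >42, r--
l=8 r=14: 15+23=38 <42, l++
l=9 r=14: 16+23=39 <42, l++
l=10 r=14: 18+23=41 <42, l++
l=11 r=14: 20+23=43 >42, r--

l=11, r=13, sum=42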